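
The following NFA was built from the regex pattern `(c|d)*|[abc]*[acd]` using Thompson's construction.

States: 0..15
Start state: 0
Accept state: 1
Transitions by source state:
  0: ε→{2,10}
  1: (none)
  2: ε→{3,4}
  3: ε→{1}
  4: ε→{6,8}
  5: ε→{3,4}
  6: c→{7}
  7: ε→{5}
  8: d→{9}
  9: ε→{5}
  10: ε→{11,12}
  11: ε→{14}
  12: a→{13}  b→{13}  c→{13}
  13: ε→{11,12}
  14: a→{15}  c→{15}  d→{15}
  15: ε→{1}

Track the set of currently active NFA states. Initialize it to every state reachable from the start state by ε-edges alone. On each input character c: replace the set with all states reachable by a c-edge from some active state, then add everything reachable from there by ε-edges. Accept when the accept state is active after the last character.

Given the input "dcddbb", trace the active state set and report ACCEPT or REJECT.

initial (ε-close {0}): {0,1,2,3,4,6,8,10,11,12,14}
'd' @ 1: {1,3,4,5,6,8,9,15}  (accept∈set)
'c' @ 2: {1,3,4,5,6,7,8}  (accept∈set)
'd' @ 3: {1,3,4,5,6,8,9}  (accept∈set)
'd' @ 4: {1,3,4,5,6,8,9}  (accept∈set)
'b' @ 5: {}  — state set empty
rest 'b' ignored (set empty)
final: {}; accept 1 not in set

Answer: REJECT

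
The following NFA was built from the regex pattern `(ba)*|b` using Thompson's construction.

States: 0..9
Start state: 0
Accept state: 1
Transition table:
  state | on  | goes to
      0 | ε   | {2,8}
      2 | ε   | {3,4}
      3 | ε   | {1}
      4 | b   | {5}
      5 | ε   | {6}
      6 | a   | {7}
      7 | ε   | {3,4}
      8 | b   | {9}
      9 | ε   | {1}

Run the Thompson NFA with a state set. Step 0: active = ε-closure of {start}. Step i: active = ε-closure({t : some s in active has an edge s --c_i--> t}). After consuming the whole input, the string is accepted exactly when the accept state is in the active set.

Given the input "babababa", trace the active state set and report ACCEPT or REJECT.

initial (ε-close {0}): {0,1,2,3,4,8}
'b' @ 1: {1,5,6,9}  [accepting]
'a' @ 2: {1,3,4,7}  [accepting]
'b' @ 3: {5,6}
'a' @ 4: {1,3,4,7}  [accepting]
'b' @ 5: {5,6}
'a' @ 6: {1,3,4,7}  [accepting]
'b' @ 7: {5,6}
'a' @ 8: {1,3,4,7}  [accepting]
final: {1,3,4,7}; accept 1 in set

Answer: ACCEPT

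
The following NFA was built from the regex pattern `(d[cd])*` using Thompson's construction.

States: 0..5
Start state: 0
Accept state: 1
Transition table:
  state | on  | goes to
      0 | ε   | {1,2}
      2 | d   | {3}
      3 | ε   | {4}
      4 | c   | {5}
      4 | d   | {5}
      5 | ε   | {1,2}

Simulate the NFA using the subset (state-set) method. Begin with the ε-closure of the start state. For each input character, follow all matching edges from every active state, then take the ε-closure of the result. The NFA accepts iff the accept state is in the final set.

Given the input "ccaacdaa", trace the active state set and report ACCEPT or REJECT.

Answer: REJECT

Trace:
start: ε-closure({0}) = {0,1,2}
'c' @ 1: {}  — state set empty
rest 'caacdaa' ignored (set empty)
after full input: {}  (accept=1 not in)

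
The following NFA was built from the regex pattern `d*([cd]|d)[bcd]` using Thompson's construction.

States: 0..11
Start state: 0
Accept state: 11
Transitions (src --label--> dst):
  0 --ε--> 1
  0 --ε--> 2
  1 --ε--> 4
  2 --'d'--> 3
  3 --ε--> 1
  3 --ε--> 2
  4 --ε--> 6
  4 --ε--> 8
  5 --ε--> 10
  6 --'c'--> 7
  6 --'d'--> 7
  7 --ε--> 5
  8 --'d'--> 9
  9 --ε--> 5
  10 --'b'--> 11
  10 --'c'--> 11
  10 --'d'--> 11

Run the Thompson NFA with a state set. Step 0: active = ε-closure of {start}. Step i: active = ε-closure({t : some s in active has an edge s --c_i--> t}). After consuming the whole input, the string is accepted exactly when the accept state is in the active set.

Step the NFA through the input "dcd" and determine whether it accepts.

initial (ε-close {0}): {0,1,2,4,6,8}
'd' @ 1: {1,2,3,4,5,6,7,8,9,10}
'c' @ 2: {5,7,10,11}  ✓accept
'd' @ 3: {11}  ✓accept
after full input: {11}  (accept=11 in)

Answer: ACCEPT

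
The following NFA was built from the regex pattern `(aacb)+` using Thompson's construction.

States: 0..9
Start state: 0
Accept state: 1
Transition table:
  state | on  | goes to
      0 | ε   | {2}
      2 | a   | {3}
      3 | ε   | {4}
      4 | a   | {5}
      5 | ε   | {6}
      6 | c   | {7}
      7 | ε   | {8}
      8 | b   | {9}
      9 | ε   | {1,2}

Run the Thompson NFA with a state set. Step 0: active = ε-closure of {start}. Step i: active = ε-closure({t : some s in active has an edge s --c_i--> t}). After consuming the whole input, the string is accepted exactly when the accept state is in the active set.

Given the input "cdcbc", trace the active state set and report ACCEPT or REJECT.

Answer: REJECT

Trace:
S₀ = ε-closure({0}) = {0,2}
'c' @ 1: {}  — no active states
rest 'dcbc' ignored (set empty)
end set {} — state 1 not in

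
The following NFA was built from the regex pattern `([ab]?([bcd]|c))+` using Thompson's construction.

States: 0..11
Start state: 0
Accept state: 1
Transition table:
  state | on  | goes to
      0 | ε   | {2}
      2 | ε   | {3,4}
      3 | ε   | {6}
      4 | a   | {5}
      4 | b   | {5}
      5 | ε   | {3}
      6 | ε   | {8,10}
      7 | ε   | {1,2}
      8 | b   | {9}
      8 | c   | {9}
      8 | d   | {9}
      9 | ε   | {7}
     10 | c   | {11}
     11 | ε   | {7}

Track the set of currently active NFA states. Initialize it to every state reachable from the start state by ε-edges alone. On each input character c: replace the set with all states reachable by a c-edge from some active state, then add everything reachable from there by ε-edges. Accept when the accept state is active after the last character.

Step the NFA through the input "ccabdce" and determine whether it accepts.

Answer: REJECT

Derivation:
S₀ = ε-closure({0}) = {0,2,3,4,6,8,10}
'c' @ 1: {1,2,3,4,6,7,8,9,10,11}  ✓accept
'c' @ 2: {1,2,3,4,6,7,8,9,10,11}  ✓accept
'a' @ 3: {3,5,6,8,10}
'b' @ 4: {1,2,3,4,6,7,8,9,10}  ✓accept
'd' @ 5: {1,2,3,4,6,7,8,9,10}  ✓accept
'c' @ 6: {1,2,3,4,6,7,8,9,10,11}  ✓accept
'e' @ 7: {}  — dead — no transitions
after full input: {}  (accept=1 not in)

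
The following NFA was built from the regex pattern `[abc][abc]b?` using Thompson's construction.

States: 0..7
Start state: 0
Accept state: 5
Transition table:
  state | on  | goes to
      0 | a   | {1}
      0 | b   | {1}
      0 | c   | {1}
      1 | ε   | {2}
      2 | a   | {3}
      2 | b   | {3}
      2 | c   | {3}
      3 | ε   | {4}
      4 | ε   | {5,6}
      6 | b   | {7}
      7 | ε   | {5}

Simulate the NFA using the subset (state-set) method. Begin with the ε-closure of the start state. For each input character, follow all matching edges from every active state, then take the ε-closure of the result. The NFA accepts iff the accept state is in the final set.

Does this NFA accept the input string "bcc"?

S₀ = ε-closure({0}) = {0}
'b' @ 1: {1,2}
'c' @ 2: {3,4,5,6}  [accepting]
'c' @ 3: {}  — no active states
final: {}; accept 5 not in set

Answer: REJECT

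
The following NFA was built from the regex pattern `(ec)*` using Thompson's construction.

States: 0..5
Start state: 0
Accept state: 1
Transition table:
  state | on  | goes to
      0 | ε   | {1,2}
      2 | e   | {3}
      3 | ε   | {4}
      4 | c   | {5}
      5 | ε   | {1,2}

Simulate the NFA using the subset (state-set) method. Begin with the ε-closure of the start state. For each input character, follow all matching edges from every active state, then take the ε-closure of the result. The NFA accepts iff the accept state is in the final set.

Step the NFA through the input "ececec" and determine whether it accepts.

start: ε-closure({0}) = {0,1,2}
'e' @ 1: {3,4}
'c' @ 2: {1,2,5}  ✓accept
'e' @ 3: {3,4}
'c' @ 4: {1,2,5}  ✓accept
'e' @ 5: {3,4}
'c' @ 6: {1,2,5}  ✓accept
final: {1,2,5}; accept 1 in set

Answer: ACCEPT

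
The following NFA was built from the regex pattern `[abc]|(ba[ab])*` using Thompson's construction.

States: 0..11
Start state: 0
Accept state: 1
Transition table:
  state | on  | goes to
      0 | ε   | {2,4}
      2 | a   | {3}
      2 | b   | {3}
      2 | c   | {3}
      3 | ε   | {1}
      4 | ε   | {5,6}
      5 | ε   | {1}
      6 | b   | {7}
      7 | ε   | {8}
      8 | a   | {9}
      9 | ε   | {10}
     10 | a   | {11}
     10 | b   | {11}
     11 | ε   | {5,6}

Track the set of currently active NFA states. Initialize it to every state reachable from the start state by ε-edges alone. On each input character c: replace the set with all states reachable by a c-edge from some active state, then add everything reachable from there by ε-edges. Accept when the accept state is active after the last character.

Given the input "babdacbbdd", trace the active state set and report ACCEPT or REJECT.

Answer: REJECT

Steps:
S₀ = ε-closure({0}) = {0,1,2,4,5,6}
'b' @ 1: {1,3,7,8}  (accept∈set)
'a' @ 2: {9,10}
'b' @ 3: {1,5,6,11}  (accept∈set)
'd' @ 4: {}  — no active states
rest 'acbbdd' ignored (set empty)
final: {}; accept 1 not in set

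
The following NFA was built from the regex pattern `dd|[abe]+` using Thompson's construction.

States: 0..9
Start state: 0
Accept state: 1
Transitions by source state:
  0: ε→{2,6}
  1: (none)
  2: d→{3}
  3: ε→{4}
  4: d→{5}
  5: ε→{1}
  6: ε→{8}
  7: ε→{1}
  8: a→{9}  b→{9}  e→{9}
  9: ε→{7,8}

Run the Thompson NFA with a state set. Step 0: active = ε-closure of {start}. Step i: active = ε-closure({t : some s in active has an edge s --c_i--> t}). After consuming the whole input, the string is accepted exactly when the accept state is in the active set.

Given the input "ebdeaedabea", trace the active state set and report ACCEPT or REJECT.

start: ε-closure({0}) = {0,2,6,8}
'e' @ 1: {1,7,8,9}  ✓accept
'b' @ 2: {1,7,8,9}  ✓accept
'd' @ 3: {}  — dead — no transitions
rest 'eaedabea' ignored (set empty)
final: {}; accept 1 not in set

Answer: REJECT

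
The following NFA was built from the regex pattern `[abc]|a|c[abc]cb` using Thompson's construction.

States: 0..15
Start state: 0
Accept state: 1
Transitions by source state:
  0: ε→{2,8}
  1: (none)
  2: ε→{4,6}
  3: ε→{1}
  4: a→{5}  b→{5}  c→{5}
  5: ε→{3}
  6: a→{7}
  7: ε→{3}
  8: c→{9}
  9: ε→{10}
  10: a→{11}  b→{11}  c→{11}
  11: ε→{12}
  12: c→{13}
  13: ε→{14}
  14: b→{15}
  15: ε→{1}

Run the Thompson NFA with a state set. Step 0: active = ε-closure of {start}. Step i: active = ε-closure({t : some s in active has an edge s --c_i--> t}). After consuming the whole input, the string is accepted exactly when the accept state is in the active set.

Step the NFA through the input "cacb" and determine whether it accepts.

S₀ = ε-closure({0}) = {0,2,4,6,8}
'c' @ 1: {1,3,5,9,10}  ✓accept
'a' @ 2: {11,12}
'c' @ 3: {13,14}
'b' @ 4: {1,15}  ✓accept
final: {1,15}; accept 1 in set

Answer: ACCEPT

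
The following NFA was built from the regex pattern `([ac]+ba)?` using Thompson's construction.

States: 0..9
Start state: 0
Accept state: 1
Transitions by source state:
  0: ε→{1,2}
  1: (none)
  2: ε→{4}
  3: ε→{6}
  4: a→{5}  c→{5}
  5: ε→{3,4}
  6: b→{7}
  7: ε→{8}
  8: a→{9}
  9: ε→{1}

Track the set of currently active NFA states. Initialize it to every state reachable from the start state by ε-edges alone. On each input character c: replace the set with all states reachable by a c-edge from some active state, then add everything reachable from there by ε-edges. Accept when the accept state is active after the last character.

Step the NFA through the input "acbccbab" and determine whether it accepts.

Answer: REJECT

Steps:
initial (ε-close {0}): {0,1,2,4}
'a' @ 1: {3,4,5,6}
'c' @ 2: {3,4,5,6}
'b' @ 3: {7,8}
'c' @ 4: {}  — no active states
rest 'cbab' ignored (set empty)
after full input: {}  (accept=1 not in)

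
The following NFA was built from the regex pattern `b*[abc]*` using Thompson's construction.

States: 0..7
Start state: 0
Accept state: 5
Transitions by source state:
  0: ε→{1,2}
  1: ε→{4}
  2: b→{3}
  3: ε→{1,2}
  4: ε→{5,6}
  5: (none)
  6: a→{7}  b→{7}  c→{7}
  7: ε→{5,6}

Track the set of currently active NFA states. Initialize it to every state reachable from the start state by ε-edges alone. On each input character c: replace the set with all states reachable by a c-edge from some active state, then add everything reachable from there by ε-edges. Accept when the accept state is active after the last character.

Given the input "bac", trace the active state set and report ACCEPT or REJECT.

Answer: ACCEPT

Derivation:
S₀ = ε-closure({0}) = {0,1,2,4,5,6}
'b' @ 1: {1,2,3,4,5,6,7}  [accepting]
'a' @ 2: {5,6,7}  [accepting]
'c' @ 3: {5,6,7}  [accepting]
final: {5,6,7}; accept 5 in set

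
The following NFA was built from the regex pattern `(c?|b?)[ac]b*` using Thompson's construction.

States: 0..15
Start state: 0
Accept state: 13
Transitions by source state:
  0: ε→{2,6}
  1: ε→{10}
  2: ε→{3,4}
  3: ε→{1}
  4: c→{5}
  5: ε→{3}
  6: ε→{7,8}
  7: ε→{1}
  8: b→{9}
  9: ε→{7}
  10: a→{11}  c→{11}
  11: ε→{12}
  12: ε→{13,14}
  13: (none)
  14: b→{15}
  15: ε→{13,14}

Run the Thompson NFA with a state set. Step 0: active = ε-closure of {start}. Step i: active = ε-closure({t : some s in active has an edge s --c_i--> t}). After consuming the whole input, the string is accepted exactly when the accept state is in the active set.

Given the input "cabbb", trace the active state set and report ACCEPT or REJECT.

Answer: ACCEPT

Derivation:
start: ε-closure({0}) = {0,1,2,3,4,6,7,8,10}
'c' @ 1: {1,3,5,10,11,12,13,14}  (accept∈set)
'a' @ 2: {11,12,13,14}  (accept∈set)
'b' @ 3: {13,14,15}  (accept∈set)
'b' @ 4: {13,14,15}  (accept∈set)
'b' @ 5: {13,14,15}  (accept∈set)
after full input: {13,14,15}  (accept=13 in)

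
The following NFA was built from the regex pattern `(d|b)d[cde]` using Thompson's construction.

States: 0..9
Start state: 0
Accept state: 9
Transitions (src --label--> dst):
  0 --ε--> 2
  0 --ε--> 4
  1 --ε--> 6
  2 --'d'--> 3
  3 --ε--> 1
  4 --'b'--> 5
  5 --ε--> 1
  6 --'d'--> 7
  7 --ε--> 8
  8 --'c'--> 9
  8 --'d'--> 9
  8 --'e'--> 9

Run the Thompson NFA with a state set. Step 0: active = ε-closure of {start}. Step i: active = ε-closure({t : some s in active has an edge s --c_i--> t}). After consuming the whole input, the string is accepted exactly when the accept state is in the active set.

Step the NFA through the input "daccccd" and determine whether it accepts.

Answer: REJECT

Derivation:
start: ε-closure({0}) = {0,2,4}
'd' @ 1: {1,3,6}
'a' @ 2: {}  — no active states
rest 'ccccd' ignored (set empty)
end set {} — state 9 not in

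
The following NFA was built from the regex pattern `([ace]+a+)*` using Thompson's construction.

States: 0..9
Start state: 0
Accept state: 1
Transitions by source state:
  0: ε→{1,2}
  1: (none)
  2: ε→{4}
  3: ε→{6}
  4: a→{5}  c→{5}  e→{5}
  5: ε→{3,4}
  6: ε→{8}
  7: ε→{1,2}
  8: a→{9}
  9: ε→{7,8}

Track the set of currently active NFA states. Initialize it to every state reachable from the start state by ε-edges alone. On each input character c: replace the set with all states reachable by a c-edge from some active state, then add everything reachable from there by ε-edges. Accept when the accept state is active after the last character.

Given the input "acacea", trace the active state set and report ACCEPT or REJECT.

start: ε-closure({0}) = {0,1,2,4}
'a' @ 1: {3,4,5,6,8}
'c' @ 2: {3,4,5,6,8}
'a' @ 3: {1,2,3,4,5,6,7,8,9}  (accept∈set)
'c' @ 4: {3,4,5,6,8}
'e' @ 5: {3,4,5,6,8}
'a' @ 6: {1,2,3,4,5,6,7,8,9}  (accept∈set)
final: {1,2,3,4,5,6,7,8,9}; accept 1 in set

Answer: ACCEPT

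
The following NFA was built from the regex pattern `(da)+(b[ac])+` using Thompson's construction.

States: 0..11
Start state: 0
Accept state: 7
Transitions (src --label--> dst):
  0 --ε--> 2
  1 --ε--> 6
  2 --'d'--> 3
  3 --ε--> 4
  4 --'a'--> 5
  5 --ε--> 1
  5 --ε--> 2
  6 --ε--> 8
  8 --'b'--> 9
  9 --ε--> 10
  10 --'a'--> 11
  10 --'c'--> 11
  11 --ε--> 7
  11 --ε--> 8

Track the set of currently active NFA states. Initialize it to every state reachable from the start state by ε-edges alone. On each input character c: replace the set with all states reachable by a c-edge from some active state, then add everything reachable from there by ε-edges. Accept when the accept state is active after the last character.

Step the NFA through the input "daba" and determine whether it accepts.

Answer: ACCEPT

Derivation:
initial (ε-close {0}): {0,2}
'd' @ 1: {3,4}
'a' @ 2: {1,2,5,6,8}
'b' @ 3: {9,10}
'a' @ 4: {7,8,11}  (accept∈set)
final: {7,8,11}; accept 7 in set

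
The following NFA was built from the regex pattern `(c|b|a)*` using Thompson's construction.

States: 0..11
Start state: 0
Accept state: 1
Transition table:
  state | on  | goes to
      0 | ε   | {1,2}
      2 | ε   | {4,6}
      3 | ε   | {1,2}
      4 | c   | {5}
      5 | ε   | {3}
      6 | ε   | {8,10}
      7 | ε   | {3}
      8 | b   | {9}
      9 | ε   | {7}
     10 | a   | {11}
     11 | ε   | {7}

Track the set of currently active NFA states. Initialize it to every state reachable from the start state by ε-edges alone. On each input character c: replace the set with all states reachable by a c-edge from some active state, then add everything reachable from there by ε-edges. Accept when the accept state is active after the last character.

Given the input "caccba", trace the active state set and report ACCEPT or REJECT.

Answer: ACCEPT

Trace:
start: ε-closure({0}) = {0,1,2,4,6,8,10}
'c' @ 1: {1,2,3,4,5,6,8,10}  (accept∈set)
'a' @ 2: {1,2,3,4,6,7,8,10,11}  (accept∈set)
'c' @ 3: {1,2,3,4,5,6,8,10}  (accept∈set)
'c' @ 4: {1,2,3,4,5,6,8,10}  (accept∈set)
'b' @ 5: {1,2,3,4,6,7,8,9,10}  (accept∈set)
'a' @ 6: {1,2,3,4,6,7,8,10,11}  (accept∈set)
end set {1,2,3,4,6,7,8,10,11} — state 1 in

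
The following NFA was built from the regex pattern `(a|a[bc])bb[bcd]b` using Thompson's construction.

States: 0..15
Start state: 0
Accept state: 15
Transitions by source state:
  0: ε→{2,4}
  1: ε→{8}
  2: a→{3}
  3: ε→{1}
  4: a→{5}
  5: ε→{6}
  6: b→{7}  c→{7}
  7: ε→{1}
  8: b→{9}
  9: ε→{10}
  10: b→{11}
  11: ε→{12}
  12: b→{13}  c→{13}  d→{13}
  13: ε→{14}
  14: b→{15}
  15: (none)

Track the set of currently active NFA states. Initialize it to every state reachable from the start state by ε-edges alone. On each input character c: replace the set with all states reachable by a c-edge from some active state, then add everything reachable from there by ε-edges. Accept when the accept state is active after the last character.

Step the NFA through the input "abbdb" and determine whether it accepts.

Answer: ACCEPT

Trace:
start: ε-closure({0}) = {0,2,4}
'a' @ 1: {1,3,5,6,8}
'b' @ 2: {1,7,8,9,10}
'b' @ 3: {9,10,11,12}
'd' @ 4: {13,14}
'b' @ 5: {15}  ✓accept
after full input: {15}  (accept=15 in)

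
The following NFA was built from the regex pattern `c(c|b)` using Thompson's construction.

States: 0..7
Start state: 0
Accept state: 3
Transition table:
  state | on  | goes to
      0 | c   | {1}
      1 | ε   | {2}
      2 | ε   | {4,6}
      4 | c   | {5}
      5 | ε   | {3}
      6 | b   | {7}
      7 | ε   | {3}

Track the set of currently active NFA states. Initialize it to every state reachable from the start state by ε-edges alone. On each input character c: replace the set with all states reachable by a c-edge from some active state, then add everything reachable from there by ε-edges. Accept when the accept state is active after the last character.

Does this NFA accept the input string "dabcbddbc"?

Answer: REJECT

Steps:
initial (ε-close {0}): {0}
'd' @ 1: {}  — no active states
rest 'abcbddbc' ignored (set empty)
after full input: {}  (accept=3 not in)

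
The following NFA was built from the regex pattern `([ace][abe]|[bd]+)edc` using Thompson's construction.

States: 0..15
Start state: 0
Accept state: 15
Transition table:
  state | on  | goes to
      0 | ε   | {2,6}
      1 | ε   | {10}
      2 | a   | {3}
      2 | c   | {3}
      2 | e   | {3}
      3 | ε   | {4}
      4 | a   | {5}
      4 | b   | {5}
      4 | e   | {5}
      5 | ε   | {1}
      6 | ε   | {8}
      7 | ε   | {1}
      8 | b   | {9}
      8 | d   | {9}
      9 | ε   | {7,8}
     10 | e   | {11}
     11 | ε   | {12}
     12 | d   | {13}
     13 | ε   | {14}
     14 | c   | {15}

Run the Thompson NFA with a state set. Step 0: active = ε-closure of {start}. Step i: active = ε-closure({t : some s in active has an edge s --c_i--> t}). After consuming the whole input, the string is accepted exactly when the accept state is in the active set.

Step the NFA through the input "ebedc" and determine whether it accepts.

Answer: ACCEPT

Steps:
initial (ε-close {0}): {0,2,6,8}
'e' @ 1: {3,4}
'b' @ 2: {1,5,10}
'e' @ 3: {11,12}
'd' @ 4: {13,14}
'c' @ 5: {15}  [accepting]
end set {15} — state 15 in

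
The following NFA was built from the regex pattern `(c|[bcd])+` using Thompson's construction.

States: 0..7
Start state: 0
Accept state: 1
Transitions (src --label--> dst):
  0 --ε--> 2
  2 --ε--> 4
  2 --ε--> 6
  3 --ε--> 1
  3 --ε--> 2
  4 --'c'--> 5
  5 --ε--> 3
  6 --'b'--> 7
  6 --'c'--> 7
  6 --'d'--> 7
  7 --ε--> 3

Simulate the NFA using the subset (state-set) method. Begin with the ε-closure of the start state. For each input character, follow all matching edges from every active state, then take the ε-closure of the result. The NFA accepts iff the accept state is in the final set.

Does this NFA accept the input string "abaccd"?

Answer: REJECT

Steps:
S₀ = ε-closure({0}) = {0,2,4,6}
'a' @ 1: {}  — state set empty
rest 'baccd' ignored (set empty)
end set {} — state 1 not in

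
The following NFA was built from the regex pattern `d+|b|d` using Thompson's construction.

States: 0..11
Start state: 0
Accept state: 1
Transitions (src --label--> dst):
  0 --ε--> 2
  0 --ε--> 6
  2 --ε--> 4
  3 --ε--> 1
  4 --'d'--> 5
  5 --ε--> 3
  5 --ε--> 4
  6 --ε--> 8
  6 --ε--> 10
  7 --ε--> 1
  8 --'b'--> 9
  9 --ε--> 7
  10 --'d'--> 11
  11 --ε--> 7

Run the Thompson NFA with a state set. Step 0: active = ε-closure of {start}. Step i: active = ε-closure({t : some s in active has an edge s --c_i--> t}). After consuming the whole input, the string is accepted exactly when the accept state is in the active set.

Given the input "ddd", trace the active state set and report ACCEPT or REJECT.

start: ε-closure({0}) = {0,2,4,6,8,10}
'd' @ 1: {1,3,4,5,7,11}  ✓accept
'd' @ 2: {1,3,4,5}  ✓accept
'd' @ 3: {1,3,4,5}  ✓accept
final: {1,3,4,5}; accept 1 in set

Answer: ACCEPT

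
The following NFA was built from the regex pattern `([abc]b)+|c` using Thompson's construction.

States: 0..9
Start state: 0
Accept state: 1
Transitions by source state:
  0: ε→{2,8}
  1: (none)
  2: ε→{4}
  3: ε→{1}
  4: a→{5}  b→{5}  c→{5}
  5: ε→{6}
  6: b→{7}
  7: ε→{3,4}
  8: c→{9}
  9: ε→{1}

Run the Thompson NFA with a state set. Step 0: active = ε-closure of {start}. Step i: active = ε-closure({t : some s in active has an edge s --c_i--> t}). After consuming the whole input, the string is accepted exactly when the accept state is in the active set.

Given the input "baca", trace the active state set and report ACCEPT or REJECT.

initial (ε-close {0}): {0,2,4,8}
'b' @ 1: {5,6}
'a' @ 2: {}  — dead — no transitions
rest 'ca' ignored (set empty)
after full input: {}  (accept=1 not in)

Answer: REJECT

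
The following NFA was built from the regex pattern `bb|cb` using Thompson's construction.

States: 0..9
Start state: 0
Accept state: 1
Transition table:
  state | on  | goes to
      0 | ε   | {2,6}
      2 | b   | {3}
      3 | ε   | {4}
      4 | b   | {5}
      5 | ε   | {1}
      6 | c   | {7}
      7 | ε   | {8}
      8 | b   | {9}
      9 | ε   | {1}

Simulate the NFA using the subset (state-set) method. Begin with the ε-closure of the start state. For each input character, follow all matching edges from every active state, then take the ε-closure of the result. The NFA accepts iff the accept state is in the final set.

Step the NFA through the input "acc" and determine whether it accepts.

Answer: REJECT

Trace:
initial (ε-close {0}): {0,2,6}
'a' @ 1: {}  — state set empty
rest 'cc' ignored (set empty)
final: {}; accept 1 not in set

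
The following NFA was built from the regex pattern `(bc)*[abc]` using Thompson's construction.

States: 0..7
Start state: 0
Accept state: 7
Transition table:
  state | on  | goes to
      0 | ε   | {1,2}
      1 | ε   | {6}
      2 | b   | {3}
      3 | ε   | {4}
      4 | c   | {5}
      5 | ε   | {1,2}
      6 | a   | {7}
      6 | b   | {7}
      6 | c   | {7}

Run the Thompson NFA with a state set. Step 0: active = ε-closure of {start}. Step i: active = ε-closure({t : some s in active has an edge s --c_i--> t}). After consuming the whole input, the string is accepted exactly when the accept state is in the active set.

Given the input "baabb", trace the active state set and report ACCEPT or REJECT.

initial (ε-close {0}): {0,1,2,6}
'b' @ 1: {3,4,7}  ✓accept
'a' @ 2: {}  — state set empty
rest 'abb' ignored (set empty)
final: {}; accept 7 not in set

Answer: REJECT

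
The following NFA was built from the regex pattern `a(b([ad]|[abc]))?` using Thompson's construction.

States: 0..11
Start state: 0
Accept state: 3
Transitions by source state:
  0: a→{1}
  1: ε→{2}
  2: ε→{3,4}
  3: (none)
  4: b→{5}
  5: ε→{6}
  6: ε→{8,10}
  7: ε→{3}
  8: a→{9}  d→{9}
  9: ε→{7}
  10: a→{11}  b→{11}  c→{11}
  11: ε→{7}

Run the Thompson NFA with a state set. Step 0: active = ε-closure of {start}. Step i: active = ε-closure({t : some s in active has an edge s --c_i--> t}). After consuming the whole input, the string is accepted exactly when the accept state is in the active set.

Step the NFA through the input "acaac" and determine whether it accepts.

Answer: REJECT

Derivation:
start: ε-closure({0}) = {0}
'a' @ 1: {1,2,3,4}  ✓accept
'c' @ 2: {}  — no active states
rest 'aac' ignored (set empty)
end set {} — state 3 not in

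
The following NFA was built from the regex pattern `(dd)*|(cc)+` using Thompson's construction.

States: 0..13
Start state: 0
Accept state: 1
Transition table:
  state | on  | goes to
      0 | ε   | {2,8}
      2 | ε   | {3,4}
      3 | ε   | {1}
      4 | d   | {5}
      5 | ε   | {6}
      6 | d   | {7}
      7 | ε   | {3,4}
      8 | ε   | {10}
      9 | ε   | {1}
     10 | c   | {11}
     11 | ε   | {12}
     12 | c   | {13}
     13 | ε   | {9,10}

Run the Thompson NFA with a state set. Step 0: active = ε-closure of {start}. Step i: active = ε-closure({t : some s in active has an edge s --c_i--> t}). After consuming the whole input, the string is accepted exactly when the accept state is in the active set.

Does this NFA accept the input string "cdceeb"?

Answer: REJECT

Trace:
initial (ε-close {0}): {0,1,2,3,4,8,10}
'c' @ 1: {11,12}
'd' @ 2: {}  — dead — no transitions
rest 'ceeb' ignored (set empty)
end set {} — state 1 not in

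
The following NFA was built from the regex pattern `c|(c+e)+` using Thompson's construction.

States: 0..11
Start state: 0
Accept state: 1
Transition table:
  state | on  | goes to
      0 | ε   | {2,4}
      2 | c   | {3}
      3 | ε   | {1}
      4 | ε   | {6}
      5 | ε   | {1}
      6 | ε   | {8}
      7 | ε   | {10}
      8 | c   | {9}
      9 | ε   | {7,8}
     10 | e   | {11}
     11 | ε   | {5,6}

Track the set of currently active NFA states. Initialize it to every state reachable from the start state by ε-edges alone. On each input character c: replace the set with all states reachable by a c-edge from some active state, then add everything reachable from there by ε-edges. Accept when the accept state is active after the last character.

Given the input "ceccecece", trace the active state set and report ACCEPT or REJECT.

initial (ε-close {0}): {0,2,4,6,8}
'c' @ 1: {1,3,7,8,9,10}  [accepting]
'e' @ 2: {1,5,6,8,11}  [accepting]
'c' @ 3: {7,8,9,10}
'c' @ 4: {7,8,9,10}
'e' @ 5: {1,5,6,8,11}  [accepting]
'c' @ 6: {7,8,9,10}
'e' @ 7: {1,5,6,8,11}  [accepting]
'c' @ 8: {7,8,9,10}
'e' @ 9: {1,5,6,8,11}  [accepting]
after full input: {1,5,6,8,11}  (accept=1 in)

Answer: ACCEPT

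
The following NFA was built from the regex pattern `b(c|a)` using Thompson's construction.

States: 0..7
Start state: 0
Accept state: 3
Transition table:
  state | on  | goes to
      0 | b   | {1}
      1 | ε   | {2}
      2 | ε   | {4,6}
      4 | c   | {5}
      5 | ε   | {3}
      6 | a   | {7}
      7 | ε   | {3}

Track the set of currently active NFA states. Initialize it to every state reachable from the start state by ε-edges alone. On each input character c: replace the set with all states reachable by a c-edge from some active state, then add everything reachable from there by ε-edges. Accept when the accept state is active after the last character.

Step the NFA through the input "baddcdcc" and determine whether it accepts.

Answer: REJECT

Derivation:
start: ε-closure({0}) = {0}
'b' @ 1: {1,2,4,6}
'a' @ 2: {3,7}  [accepting]
'd' @ 3: {}  — no active states
rest 'dcdcc' ignored (set empty)
end set {} — state 3 not in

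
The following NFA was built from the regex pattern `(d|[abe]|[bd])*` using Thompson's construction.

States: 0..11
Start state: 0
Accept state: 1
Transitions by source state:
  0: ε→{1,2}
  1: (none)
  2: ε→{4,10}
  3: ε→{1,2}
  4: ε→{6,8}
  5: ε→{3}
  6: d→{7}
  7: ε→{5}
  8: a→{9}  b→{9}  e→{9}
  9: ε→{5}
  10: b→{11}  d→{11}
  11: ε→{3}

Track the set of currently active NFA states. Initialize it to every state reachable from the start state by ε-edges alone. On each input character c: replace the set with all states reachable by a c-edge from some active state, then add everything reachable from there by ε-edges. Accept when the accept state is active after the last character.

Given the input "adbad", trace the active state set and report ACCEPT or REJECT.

start: ε-closure({0}) = {0,1,2,4,6,8,10}
'a' @ 1: {1,2,3,4,5,6,8,9,10}  [accepting]
'd' @ 2: {1,2,3,4,5,6,7,8,10,11}  [accepting]
'b' @ 3: {1,2,3,4,5,6,8,9,10,11}  [accepting]
'a' @ 4: {1,2,3,4,5,6,8,9,10}  [accepting]
'd' @ 5: {1,2,3,4,5,6,7,8,10,11}  [accepting]
after full input: {1,2,3,4,5,6,7,8,10,11}  (accept=1 in)

Answer: ACCEPT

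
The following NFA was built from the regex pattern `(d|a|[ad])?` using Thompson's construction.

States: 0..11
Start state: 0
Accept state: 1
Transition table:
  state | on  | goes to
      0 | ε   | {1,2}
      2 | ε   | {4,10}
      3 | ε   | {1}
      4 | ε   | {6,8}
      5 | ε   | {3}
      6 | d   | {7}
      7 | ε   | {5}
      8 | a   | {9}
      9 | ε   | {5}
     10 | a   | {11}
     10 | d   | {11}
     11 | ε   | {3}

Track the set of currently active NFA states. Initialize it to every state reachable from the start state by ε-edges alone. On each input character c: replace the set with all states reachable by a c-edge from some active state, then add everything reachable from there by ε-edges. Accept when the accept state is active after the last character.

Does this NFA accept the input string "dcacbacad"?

Answer: REJECT

Derivation:
S₀ = ε-closure({0}) = {0,1,2,4,6,8,10}
'd' @ 1: {1,3,5,7,11}  ✓accept
'c' @ 2: {}  — dead — no transitions
rest 'acbacad' ignored (set empty)
after full input: {}  (accept=1 not in)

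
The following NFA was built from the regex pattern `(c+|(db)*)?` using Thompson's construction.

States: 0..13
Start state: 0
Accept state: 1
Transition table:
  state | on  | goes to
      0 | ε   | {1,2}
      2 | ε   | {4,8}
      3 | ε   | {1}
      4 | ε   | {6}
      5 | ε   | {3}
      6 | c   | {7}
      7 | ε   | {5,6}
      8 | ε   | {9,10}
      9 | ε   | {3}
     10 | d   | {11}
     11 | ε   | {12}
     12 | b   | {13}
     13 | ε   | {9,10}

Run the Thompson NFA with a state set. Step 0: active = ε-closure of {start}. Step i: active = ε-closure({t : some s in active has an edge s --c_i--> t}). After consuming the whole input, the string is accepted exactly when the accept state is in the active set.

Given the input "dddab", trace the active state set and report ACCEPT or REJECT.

Answer: REJECT

Steps:
S₀ = ε-closure({0}) = {0,1,2,3,4,6,8,9,10}
'd' @ 1: {11,12}
'd' @ 2: {}  — state set empty
rest 'dab' ignored (set empty)
end set {} — state 1 not in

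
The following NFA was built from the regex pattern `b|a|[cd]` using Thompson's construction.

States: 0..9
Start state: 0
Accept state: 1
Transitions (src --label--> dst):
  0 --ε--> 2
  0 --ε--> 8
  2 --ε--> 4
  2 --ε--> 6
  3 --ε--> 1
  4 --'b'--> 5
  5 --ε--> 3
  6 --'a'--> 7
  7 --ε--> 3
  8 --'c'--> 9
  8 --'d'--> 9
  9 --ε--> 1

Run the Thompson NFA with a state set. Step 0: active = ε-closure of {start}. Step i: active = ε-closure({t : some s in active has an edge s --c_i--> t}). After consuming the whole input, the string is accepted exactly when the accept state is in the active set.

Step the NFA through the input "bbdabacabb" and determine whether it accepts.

S₀ = ε-closure({0}) = {0,2,4,6,8}
'b' @ 1: {1,3,5}  ✓accept
'b' @ 2: {}  — dead — no transitions
rest 'dabacabb' ignored (set empty)
final: {}; accept 1 not in set

Answer: REJECT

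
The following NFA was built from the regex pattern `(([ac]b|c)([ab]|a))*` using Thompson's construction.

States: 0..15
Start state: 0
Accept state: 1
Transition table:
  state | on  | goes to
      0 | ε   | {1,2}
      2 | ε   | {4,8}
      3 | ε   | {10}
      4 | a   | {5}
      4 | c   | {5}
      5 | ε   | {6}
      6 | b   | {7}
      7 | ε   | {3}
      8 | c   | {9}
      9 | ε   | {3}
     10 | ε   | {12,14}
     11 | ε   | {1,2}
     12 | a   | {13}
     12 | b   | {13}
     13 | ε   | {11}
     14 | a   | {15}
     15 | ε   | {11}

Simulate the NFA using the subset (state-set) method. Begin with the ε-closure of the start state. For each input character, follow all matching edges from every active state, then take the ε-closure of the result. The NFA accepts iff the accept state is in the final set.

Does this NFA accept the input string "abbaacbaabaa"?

Answer: REJECT

Derivation:
initial (ε-close {0}): {0,1,2,4,8}
'a' @ 1: {5,6}
'b' @ 2: {3,7,10,12,14}
'b' @ 3: {1,2,4,8,11,13}  [accepting]
'a' @ 4: {5,6}
'a' @ 5: {}  — state set empty
rest 'cbaabaa' ignored (set empty)
final: {}; accept 1 not in set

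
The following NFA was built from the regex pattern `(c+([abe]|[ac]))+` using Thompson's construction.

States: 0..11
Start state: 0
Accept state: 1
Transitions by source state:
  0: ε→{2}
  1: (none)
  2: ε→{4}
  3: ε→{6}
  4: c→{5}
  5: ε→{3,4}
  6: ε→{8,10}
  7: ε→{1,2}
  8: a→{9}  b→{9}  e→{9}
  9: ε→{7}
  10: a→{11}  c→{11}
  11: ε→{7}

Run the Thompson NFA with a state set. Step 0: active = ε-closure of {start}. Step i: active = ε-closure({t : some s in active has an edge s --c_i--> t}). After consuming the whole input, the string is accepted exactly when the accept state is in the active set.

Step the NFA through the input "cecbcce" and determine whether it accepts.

Answer: ACCEPT

Derivation:
S₀ = ε-closure({0}) = {0,2,4}
'c' @ 1: {3,4,5,6,8,10}
'e' @ 2: {1,2,4,7,9}  (accept∈set)
'c' @ 3: {3,4,5,6,8,10}
'b' @ 4: {1,2,4,7,9}  (accept∈set)
'c' @ 5: {3,4,5,6,8,10}
'c' @ 6: {1,2,3,4,5,6,7,8,10,11}  (accept∈set)
'e' @ 7: {1,2,4,7,9}  (accept∈set)
end set {1,2,4,7,9} — state 1 in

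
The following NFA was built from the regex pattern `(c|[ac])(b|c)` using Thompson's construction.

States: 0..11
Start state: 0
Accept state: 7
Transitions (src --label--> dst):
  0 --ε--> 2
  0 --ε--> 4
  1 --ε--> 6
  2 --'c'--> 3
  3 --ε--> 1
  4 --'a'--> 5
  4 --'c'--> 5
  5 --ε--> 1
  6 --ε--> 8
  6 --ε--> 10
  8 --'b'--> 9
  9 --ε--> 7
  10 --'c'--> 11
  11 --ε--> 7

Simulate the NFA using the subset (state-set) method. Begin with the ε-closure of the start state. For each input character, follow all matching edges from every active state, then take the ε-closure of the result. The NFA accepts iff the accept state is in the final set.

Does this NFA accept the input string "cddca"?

start: ε-closure({0}) = {0,2,4}
'c' @ 1: {1,3,5,6,8,10}
'd' @ 2: {}  — no active states
rest 'dca' ignored (set empty)
final: {}; accept 7 not in set

Answer: REJECT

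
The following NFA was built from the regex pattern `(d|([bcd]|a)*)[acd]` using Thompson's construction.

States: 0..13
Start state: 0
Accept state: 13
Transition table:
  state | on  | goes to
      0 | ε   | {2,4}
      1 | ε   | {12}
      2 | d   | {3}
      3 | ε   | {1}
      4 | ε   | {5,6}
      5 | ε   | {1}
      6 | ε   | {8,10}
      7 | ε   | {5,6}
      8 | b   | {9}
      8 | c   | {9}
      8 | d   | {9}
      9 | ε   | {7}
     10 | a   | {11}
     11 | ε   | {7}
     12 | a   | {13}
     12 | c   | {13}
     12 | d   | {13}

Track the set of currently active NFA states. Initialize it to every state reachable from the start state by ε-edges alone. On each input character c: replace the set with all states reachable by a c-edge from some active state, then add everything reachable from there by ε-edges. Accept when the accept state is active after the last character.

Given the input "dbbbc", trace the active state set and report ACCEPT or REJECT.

start: ε-closure({0}) = {0,1,2,4,5,6,8,10,12}
'd' @ 1: {1,3,5,6,7,8,9,10,12,13}  ✓accept
'b' @ 2: {1,5,6,7,8,9,10,12}
'b' @ 3: {1,5,6,7,8,9,10,12}
'b' @ 4: {1,5,6,7,8,9,10,12}
'c' @ 5: {1,5,6,7,8,9,10,12,13}  ✓accept
final: {1,5,6,7,8,9,10,12,13}; accept 13 in set

Answer: ACCEPT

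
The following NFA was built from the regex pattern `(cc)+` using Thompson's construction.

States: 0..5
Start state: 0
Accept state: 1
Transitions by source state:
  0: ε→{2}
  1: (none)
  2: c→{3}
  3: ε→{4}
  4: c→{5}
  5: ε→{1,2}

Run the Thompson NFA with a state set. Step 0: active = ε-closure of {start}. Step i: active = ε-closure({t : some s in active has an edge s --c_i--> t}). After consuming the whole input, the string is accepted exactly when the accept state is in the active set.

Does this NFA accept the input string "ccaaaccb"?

start: ε-closure({0}) = {0,2}
'c' @ 1: {3,4}
'c' @ 2: {1,2,5}  ✓accept
'a' @ 3: {}  — no active states
rest 'aaccb' ignored (set empty)
final: {}; accept 1 not in set

Answer: REJECT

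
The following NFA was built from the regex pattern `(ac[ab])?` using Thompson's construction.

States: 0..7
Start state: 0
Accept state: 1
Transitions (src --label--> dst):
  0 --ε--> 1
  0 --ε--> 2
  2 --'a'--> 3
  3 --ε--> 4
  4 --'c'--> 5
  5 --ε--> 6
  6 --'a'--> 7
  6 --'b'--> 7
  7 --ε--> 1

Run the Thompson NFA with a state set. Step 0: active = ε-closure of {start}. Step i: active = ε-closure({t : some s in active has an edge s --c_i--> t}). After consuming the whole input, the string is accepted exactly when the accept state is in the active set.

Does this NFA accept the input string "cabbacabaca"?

Answer: REJECT

Trace:
S₀ = ε-closure({0}) = {0,1,2}
'c' @ 1: {}  — dead — no transitions
rest 'abbacabaca' ignored (set empty)
end set {} — state 1 not in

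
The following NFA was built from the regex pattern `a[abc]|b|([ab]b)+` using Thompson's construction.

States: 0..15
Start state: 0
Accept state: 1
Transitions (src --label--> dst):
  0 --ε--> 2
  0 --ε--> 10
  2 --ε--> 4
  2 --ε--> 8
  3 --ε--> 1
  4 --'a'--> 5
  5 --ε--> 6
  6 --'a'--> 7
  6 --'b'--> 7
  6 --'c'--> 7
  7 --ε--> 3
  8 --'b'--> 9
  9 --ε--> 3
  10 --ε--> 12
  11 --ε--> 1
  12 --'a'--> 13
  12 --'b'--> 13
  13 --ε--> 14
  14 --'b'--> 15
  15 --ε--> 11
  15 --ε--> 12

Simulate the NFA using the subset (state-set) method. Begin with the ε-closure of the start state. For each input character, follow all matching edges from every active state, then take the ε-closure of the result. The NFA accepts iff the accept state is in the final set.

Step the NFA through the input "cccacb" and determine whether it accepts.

Answer: REJECT

Derivation:
S₀ = ε-closure({0}) = {0,2,4,8,10,12}
'c' @ 1: {}  — state set empty
rest 'ccacb' ignored (set empty)
after full input: {}  (accept=1 not in)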